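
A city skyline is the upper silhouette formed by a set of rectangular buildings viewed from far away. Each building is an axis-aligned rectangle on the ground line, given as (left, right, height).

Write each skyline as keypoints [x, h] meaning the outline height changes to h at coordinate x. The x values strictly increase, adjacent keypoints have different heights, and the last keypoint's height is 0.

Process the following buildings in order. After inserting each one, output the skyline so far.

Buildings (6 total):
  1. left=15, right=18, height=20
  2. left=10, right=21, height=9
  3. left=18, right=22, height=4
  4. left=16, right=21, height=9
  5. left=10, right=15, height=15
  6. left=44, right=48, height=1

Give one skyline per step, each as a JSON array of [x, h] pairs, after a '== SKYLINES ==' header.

== SKYLINES ==
[[15,20],[18,0]]
[[10,9],[15,20],[18,9],[21,0]]
[[10,9],[15,20],[18,9],[21,4],[22,0]]
[[10,9],[15,20],[18,9],[21,4],[22,0]]
[[10,15],[15,20],[18,9],[21,4],[22,0]]
[[10,15],[15,20],[18,9],[21,4],[22,0],[44,1],[48,0]]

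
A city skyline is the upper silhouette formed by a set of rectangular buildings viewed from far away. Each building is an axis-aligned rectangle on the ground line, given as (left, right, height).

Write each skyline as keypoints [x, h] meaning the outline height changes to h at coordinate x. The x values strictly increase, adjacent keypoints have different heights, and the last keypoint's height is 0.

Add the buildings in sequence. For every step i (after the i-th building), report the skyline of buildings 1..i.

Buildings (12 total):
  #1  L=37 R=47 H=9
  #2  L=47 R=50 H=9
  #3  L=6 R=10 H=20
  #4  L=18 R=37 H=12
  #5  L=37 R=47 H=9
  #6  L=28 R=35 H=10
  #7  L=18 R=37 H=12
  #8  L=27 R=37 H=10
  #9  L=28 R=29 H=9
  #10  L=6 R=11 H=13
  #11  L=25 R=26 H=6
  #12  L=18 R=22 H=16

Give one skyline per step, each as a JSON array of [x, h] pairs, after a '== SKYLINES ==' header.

== SKYLINES ==
[[37,9],[47,0]]
[[37,9],[50,0]]
[[6,20],[10,0],[37,9],[50,0]]
[[6,20],[10,0],[18,12],[37,9],[50,0]]
[[6,20],[10,0],[18,12],[37,9],[50,0]]
[[6,20],[10,0],[18,12],[37,9],[50,0]]
[[6,20],[10,0],[18,12],[37,9],[50,0]]
[[6,20],[10,0],[18,12],[37,9],[50,0]]
[[6,20],[10,0],[18,12],[37,9],[50,0]]
[[6,20],[10,13],[11,0],[18,12],[37,9],[50,0]]
[[6,20],[10,13],[11,0],[18,12],[37,9],[50,0]]
[[6,20],[10,13],[11,0],[18,16],[22,12],[37,9],[50,0]]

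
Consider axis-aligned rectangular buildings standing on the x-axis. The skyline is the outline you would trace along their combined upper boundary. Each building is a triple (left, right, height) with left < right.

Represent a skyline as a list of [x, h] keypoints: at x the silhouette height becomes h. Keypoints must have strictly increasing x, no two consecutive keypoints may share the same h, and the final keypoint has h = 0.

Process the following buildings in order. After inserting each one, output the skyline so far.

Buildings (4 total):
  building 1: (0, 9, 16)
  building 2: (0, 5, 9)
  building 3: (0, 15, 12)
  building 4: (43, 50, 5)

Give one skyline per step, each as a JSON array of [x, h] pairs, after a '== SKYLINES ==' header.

== SKYLINES ==
[[0,16],[9,0]]
[[0,16],[9,0]]
[[0,16],[9,12],[15,0]]
[[0,16],[9,12],[15,0],[43,5],[50,0]]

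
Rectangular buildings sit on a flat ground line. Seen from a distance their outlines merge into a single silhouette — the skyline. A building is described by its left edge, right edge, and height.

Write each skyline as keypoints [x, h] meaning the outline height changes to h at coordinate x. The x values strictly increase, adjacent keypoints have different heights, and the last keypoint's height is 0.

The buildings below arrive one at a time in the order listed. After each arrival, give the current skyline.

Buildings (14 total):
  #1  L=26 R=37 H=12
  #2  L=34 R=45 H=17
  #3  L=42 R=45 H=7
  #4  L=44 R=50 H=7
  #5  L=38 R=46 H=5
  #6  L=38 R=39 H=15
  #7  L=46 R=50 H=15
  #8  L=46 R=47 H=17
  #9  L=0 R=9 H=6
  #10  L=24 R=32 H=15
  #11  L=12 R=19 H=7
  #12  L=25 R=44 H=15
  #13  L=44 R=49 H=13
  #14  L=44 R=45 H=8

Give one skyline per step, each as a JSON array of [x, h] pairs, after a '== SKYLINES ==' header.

== SKYLINES ==
[[26,12],[37,0]]
[[26,12],[34,17],[45,0]]
[[26,12],[34,17],[45,0]]
[[26,12],[34,17],[45,7],[50,0]]
[[26,12],[34,17],[45,7],[50,0]]
[[26,12],[34,17],[45,7],[50,0]]
[[26,12],[34,17],[45,7],[46,15],[50,0]]
[[26,12],[34,17],[45,7],[46,17],[47,15],[50,0]]
[[0,6],[9,0],[26,12],[34,17],[45,7],[46,17],[47,15],[50,0]]
[[0,6],[9,0],[24,15],[32,12],[34,17],[45,7],[46,17],[47,15],[50,0]]
[[0,6],[9,0],[12,7],[19,0],[24,15],[32,12],[34,17],[45,7],[46,17],[47,15],[50,0]]
[[0,6],[9,0],[12,7],[19,0],[24,15],[34,17],[45,7],[46,17],[47,15],[50,0]]
[[0,6],[9,0],[12,7],[19,0],[24,15],[34,17],[45,13],[46,17],[47,15],[50,0]]
[[0,6],[9,0],[12,7],[19,0],[24,15],[34,17],[45,13],[46,17],[47,15],[50,0]]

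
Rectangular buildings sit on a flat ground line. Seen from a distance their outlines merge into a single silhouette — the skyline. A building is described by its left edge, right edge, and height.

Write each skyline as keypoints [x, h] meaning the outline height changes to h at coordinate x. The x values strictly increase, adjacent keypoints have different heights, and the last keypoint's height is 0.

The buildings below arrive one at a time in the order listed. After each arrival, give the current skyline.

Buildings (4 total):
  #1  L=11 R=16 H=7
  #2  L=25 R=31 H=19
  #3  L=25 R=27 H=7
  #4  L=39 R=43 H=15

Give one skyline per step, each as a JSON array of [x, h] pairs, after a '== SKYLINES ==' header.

== SKYLINES ==
[[11,7],[16,0]]
[[11,7],[16,0],[25,19],[31,0]]
[[11,7],[16,0],[25,19],[31,0]]
[[11,7],[16,0],[25,19],[31,0],[39,15],[43,0]]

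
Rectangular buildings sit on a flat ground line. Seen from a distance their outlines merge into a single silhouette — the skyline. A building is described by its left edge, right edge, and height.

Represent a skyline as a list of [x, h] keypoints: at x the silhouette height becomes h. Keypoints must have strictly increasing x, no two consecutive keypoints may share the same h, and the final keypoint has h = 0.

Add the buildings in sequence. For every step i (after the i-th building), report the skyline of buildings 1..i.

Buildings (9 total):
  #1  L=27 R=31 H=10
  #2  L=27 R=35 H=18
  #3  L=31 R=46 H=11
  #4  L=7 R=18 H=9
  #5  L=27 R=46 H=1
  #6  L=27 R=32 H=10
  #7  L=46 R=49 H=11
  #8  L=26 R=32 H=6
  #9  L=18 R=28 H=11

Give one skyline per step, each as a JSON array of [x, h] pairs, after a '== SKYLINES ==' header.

== SKYLINES ==
[[27,10],[31,0]]
[[27,18],[35,0]]
[[27,18],[35,11],[46,0]]
[[7,9],[18,0],[27,18],[35,11],[46,0]]
[[7,9],[18,0],[27,18],[35,11],[46,0]]
[[7,9],[18,0],[27,18],[35,11],[46,0]]
[[7,9],[18,0],[27,18],[35,11],[49,0]]
[[7,9],[18,0],[26,6],[27,18],[35,11],[49,0]]
[[7,9],[18,11],[27,18],[35,11],[49,0]]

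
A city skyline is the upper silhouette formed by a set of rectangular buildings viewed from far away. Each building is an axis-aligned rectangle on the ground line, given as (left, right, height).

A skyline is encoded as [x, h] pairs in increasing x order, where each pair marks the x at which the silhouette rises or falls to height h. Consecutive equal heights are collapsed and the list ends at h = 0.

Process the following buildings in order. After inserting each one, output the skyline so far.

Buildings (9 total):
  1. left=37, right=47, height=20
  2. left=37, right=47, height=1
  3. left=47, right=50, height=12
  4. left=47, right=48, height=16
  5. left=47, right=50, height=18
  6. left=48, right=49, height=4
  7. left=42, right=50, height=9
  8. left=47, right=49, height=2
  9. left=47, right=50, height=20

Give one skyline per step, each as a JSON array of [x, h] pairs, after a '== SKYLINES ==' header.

== SKYLINES ==
[[37,20],[47,0]]
[[37,20],[47,0]]
[[37,20],[47,12],[50,0]]
[[37,20],[47,16],[48,12],[50,0]]
[[37,20],[47,18],[50,0]]
[[37,20],[47,18],[50,0]]
[[37,20],[47,18],[50,0]]
[[37,20],[47,18],[50,0]]
[[37,20],[50,0]]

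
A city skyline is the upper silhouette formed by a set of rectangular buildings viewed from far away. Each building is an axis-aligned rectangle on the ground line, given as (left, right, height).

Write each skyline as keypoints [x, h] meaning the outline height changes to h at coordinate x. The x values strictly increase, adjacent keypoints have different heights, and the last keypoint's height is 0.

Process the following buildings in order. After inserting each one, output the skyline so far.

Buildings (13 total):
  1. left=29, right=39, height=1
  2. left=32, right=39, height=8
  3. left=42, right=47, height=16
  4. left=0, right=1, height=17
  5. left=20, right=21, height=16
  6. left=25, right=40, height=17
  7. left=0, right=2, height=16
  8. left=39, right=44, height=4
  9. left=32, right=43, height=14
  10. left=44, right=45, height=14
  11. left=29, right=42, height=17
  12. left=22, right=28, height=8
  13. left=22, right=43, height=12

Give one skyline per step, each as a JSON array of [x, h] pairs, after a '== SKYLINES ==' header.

== SKYLINES ==
[[29,1],[39,0]]
[[29,1],[32,8],[39,0]]
[[29,1],[32,8],[39,0],[42,16],[47,0]]
[[0,17],[1,0],[29,1],[32,8],[39,0],[42,16],[47,0]]
[[0,17],[1,0],[20,16],[21,0],[29,1],[32,8],[39,0],[42,16],[47,0]]
[[0,17],[1,0],[20,16],[21,0],[25,17],[40,0],[42,16],[47,0]]
[[0,17],[1,16],[2,0],[20,16],[21,0],[25,17],[40,0],[42,16],[47,0]]
[[0,17],[1,16],[2,0],[20,16],[21,0],[25,17],[40,4],[42,16],[47,0]]
[[0,17],[1,16],[2,0],[20,16],[21,0],[25,17],[40,14],[42,16],[47,0]]
[[0,17],[1,16],[2,0],[20,16],[21,0],[25,17],[40,14],[42,16],[47,0]]
[[0,17],[1,16],[2,0],[20,16],[21,0],[25,17],[42,16],[47,0]]
[[0,17],[1,16],[2,0],[20,16],[21,0],[22,8],[25,17],[42,16],[47,0]]
[[0,17],[1,16],[2,0],[20,16],[21,0],[22,12],[25,17],[42,16],[47,0]]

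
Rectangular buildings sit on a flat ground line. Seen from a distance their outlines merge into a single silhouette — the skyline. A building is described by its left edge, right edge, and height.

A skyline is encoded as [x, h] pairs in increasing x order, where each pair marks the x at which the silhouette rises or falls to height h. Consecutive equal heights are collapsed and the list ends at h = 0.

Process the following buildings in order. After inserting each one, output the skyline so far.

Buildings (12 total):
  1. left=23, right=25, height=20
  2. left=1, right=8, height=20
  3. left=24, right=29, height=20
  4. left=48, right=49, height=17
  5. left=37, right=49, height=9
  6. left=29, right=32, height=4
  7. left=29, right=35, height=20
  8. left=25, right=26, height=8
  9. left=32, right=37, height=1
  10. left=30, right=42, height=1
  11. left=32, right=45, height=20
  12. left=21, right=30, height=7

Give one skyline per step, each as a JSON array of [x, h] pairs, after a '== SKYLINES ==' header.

== SKYLINES ==
[[23,20],[25,0]]
[[1,20],[8,0],[23,20],[25,0]]
[[1,20],[8,0],[23,20],[29,0]]
[[1,20],[8,0],[23,20],[29,0],[48,17],[49,0]]
[[1,20],[8,0],[23,20],[29,0],[37,9],[48,17],[49,0]]
[[1,20],[8,0],[23,20],[29,4],[32,0],[37,9],[48,17],[49,0]]
[[1,20],[8,0],[23,20],[35,0],[37,9],[48,17],[49,0]]
[[1,20],[8,0],[23,20],[35,0],[37,9],[48,17],[49,0]]
[[1,20],[8,0],[23,20],[35,1],[37,9],[48,17],[49,0]]
[[1,20],[8,0],[23,20],[35,1],[37,9],[48,17],[49,0]]
[[1,20],[8,0],[23,20],[45,9],[48,17],[49,0]]
[[1,20],[8,0],[21,7],[23,20],[45,9],[48,17],[49,0]]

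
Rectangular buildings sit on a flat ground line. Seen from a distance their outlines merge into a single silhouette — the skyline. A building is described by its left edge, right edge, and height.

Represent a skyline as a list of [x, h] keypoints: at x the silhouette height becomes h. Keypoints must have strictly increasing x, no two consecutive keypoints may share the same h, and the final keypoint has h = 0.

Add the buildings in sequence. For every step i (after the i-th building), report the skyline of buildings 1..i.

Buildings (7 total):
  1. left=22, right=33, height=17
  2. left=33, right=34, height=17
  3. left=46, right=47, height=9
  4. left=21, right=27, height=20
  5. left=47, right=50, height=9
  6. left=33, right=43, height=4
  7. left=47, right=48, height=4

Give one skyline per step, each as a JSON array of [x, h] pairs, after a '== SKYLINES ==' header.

== SKYLINES ==
[[22,17],[33,0]]
[[22,17],[34,0]]
[[22,17],[34,0],[46,9],[47,0]]
[[21,20],[27,17],[34,0],[46,9],[47,0]]
[[21,20],[27,17],[34,0],[46,9],[50,0]]
[[21,20],[27,17],[34,4],[43,0],[46,9],[50,0]]
[[21,20],[27,17],[34,4],[43,0],[46,9],[50,0]]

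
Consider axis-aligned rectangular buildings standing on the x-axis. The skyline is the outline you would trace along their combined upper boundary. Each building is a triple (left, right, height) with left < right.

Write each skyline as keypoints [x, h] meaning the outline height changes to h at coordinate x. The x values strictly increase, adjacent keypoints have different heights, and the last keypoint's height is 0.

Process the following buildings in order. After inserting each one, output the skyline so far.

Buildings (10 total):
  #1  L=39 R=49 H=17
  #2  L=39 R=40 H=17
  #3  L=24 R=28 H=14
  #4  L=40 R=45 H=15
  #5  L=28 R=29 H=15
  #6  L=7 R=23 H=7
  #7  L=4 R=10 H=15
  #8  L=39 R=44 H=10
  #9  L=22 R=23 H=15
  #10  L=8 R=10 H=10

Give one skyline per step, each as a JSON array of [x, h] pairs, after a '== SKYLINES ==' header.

== SKYLINES ==
[[39,17],[49,0]]
[[39,17],[49,0]]
[[24,14],[28,0],[39,17],[49,0]]
[[24,14],[28,0],[39,17],[49,0]]
[[24,14],[28,15],[29,0],[39,17],[49,0]]
[[7,7],[23,0],[24,14],[28,15],[29,0],[39,17],[49,0]]
[[4,15],[10,7],[23,0],[24,14],[28,15],[29,0],[39,17],[49,0]]
[[4,15],[10,7],[23,0],[24,14],[28,15],[29,0],[39,17],[49,0]]
[[4,15],[10,7],[22,15],[23,0],[24,14],[28,15],[29,0],[39,17],[49,0]]
[[4,15],[10,7],[22,15],[23,0],[24,14],[28,15],[29,0],[39,17],[49,0]]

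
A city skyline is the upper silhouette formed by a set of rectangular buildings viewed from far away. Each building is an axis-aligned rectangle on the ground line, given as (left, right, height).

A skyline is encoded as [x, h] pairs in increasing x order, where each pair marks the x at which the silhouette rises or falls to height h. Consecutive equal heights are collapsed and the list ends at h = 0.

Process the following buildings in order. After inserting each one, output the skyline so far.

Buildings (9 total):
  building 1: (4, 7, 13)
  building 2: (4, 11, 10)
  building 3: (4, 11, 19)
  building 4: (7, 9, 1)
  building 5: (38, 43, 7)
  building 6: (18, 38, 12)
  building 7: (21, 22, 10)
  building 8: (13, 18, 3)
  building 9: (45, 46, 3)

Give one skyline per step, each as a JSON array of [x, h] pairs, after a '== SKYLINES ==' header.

== SKYLINES ==
[[4,13],[7,0]]
[[4,13],[7,10],[11,0]]
[[4,19],[11,0]]
[[4,19],[11,0]]
[[4,19],[11,0],[38,7],[43,0]]
[[4,19],[11,0],[18,12],[38,7],[43,0]]
[[4,19],[11,0],[18,12],[38,7],[43,0]]
[[4,19],[11,0],[13,3],[18,12],[38,7],[43,0]]
[[4,19],[11,0],[13,3],[18,12],[38,7],[43,0],[45,3],[46,0]]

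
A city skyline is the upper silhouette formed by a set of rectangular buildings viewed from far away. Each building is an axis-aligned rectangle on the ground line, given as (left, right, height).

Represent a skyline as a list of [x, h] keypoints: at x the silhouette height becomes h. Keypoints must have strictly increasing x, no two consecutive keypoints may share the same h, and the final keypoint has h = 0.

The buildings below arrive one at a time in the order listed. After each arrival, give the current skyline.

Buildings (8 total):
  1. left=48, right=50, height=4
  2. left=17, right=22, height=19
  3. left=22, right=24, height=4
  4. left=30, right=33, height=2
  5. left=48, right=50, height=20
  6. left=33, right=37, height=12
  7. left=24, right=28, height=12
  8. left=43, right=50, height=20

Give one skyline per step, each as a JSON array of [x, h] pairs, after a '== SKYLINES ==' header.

== SKYLINES ==
[[48,4],[50,0]]
[[17,19],[22,0],[48,4],[50,0]]
[[17,19],[22,4],[24,0],[48,4],[50,0]]
[[17,19],[22,4],[24,0],[30,2],[33,0],[48,4],[50,0]]
[[17,19],[22,4],[24,0],[30,2],[33,0],[48,20],[50,0]]
[[17,19],[22,4],[24,0],[30,2],[33,12],[37,0],[48,20],[50,0]]
[[17,19],[22,4],[24,12],[28,0],[30,2],[33,12],[37,0],[48,20],[50,0]]
[[17,19],[22,4],[24,12],[28,0],[30,2],[33,12],[37,0],[43,20],[50,0]]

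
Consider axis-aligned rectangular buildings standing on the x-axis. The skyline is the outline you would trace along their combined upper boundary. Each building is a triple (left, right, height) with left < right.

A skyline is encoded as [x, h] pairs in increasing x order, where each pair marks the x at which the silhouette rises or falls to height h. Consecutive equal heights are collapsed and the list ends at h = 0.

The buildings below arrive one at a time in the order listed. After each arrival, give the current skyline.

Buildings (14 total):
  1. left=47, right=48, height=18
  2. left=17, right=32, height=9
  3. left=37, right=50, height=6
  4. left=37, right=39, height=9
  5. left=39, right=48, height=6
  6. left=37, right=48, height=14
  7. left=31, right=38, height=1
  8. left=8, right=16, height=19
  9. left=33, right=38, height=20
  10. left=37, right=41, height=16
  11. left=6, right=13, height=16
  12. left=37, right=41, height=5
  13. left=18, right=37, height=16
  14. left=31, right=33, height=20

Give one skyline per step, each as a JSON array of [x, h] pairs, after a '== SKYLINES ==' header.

== SKYLINES ==
[[47,18],[48,0]]
[[17,9],[32,0],[47,18],[48,0]]
[[17,9],[32,0],[37,6],[47,18],[48,6],[50,0]]
[[17,9],[32,0],[37,9],[39,6],[47,18],[48,6],[50,0]]
[[17,9],[32,0],[37,9],[39,6],[47,18],[48,6],[50,0]]
[[17,9],[32,0],[37,14],[47,18],[48,6],[50,0]]
[[17,9],[32,1],[37,14],[47,18],[48,6],[50,0]]
[[8,19],[16,0],[17,9],[32,1],[37,14],[47,18],[48,6],[50,0]]
[[8,19],[16,0],[17,9],[32,1],[33,20],[38,14],[47,18],[48,6],[50,0]]
[[8,19],[16,0],[17,9],[32,1],[33,20],[38,16],[41,14],[47,18],[48,6],[50,0]]
[[6,16],[8,19],[16,0],[17,9],[32,1],[33,20],[38,16],[41,14],[47,18],[48,6],[50,0]]
[[6,16],[8,19],[16,0],[17,9],[32,1],[33,20],[38,16],[41,14],[47,18],[48,6],[50,0]]
[[6,16],[8,19],[16,0],[17,9],[18,16],[33,20],[38,16],[41,14],[47,18],[48,6],[50,0]]
[[6,16],[8,19],[16,0],[17,9],[18,16],[31,20],[38,16],[41,14],[47,18],[48,6],[50,0]]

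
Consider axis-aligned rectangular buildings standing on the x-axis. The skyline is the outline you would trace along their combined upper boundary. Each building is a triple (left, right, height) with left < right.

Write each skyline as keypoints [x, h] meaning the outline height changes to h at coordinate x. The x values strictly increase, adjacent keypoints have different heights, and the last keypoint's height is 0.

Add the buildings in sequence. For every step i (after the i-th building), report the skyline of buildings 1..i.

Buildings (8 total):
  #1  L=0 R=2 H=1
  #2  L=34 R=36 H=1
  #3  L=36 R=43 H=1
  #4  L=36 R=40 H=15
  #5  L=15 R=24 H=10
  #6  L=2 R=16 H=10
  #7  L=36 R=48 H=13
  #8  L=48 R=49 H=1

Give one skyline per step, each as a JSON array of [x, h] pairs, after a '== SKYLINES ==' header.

== SKYLINES ==
[[0,1],[2,0]]
[[0,1],[2,0],[34,1],[36,0]]
[[0,1],[2,0],[34,1],[43,0]]
[[0,1],[2,0],[34,1],[36,15],[40,1],[43,0]]
[[0,1],[2,0],[15,10],[24,0],[34,1],[36,15],[40,1],[43,0]]
[[0,1],[2,10],[24,0],[34,1],[36,15],[40,1],[43,0]]
[[0,1],[2,10],[24,0],[34,1],[36,15],[40,13],[48,0]]
[[0,1],[2,10],[24,0],[34,1],[36,15],[40,13],[48,1],[49,0]]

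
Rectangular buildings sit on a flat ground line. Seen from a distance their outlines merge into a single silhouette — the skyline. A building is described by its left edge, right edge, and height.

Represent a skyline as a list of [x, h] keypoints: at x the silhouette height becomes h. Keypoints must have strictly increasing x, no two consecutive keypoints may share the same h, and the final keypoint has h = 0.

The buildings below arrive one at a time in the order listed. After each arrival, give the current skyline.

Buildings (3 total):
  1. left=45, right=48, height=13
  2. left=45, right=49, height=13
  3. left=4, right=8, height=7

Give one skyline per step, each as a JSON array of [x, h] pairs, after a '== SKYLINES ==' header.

== SKYLINES ==
[[45,13],[48,0]]
[[45,13],[49,0]]
[[4,7],[8,0],[45,13],[49,0]]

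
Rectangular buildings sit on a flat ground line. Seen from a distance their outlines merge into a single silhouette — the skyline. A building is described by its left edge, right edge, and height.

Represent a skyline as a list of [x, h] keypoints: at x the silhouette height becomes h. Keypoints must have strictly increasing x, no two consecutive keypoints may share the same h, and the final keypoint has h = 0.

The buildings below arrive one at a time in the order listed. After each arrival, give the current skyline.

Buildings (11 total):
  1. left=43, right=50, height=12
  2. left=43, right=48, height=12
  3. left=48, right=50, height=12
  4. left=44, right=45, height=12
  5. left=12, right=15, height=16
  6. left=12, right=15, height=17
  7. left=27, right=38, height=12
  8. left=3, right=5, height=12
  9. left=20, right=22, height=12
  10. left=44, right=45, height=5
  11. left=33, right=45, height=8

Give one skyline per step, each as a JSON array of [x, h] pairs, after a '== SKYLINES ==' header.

== SKYLINES ==
[[43,12],[50,0]]
[[43,12],[50,0]]
[[43,12],[50,0]]
[[43,12],[50,0]]
[[12,16],[15,0],[43,12],[50,0]]
[[12,17],[15,0],[43,12],[50,0]]
[[12,17],[15,0],[27,12],[38,0],[43,12],[50,0]]
[[3,12],[5,0],[12,17],[15,0],[27,12],[38,0],[43,12],[50,0]]
[[3,12],[5,0],[12,17],[15,0],[20,12],[22,0],[27,12],[38,0],[43,12],[50,0]]
[[3,12],[5,0],[12,17],[15,0],[20,12],[22,0],[27,12],[38,0],[43,12],[50,0]]
[[3,12],[5,0],[12,17],[15,0],[20,12],[22,0],[27,12],[38,8],[43,12],[50,0]]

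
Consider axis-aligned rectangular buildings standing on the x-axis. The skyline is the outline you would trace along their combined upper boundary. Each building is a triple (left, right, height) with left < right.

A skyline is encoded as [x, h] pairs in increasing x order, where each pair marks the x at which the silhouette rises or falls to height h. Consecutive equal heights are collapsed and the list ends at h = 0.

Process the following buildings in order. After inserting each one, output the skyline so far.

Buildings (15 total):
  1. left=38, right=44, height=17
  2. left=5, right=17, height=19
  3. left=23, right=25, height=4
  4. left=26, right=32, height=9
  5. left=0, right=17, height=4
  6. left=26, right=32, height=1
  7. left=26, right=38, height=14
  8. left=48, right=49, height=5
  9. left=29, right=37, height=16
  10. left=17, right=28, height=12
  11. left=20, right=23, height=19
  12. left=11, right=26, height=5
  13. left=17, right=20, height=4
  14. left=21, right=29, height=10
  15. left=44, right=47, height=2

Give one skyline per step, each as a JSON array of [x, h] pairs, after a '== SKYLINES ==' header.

== SKYLINES ==
[[38,17],[44,0]]
[[5,19],[17,0],[38,17],[44,0]]
[[5,19],[17,0],[23,4],[25,0],[38,17],[44,0]]
[[5,19],[17,0],[23,4],[25,0],[26,9],[32,0],[38,17],[44,0]]
[[0,4],[5,19],[17,0],[23,4],[25,0],[26,9],[32,0],[38,17],[44,0]]
[[0,4],[5,19],[17,0],[23,4],[25,0],[26,9],[32,0],[38,17],[44,0]]
[[0,4],[5,19],[17,0],[23,4],[25,0],[26,14],[38,17],[44,0]]
[[0,4],[5,19],[17,0],[23,4],[25,0],[26,14],[38,17],[44,0],[48,5],[49,0]]
[[0,4],[5,19],[17,0],[23,4],[25,0],[26,14],[29,16],[37,14],[38,17],[44,0],[48,5],[49,0]]
[[0,4],[5,19],[17,12],[26,14],[29,16],[37,14],[38,17],[44,0],[48,5],[49,0]]
[[0,4],[5,19],[17,12],[20,19],[23,12],[26,14],[29,16],[37,14],[38,17],[44,0],[48,5],[49,0]]
[[0,4],[5,19],[17,12],[20,19],[23,12],[26,14],[29,16],[37,14],[38,17],[44,0],[48,5],[49,0]]
[[0,4],[5,19],[17,12],[20,19],[23,12],[26,14],[29,16],[37,14],[38,17],[44,0],[48,5],[49,0]]
[[0,4],[5,19],[17,12],[20,19],[23,12],[26,14],[29,16],[37,14],[38,17],[44,0],[48,5],[49,0]]
[[0,4],[5,19],[17,12],[20,19],[23,12],[26,14],[29,16],[37,14],[38,17],[44,2],[47,0],[48,5],[49,0]]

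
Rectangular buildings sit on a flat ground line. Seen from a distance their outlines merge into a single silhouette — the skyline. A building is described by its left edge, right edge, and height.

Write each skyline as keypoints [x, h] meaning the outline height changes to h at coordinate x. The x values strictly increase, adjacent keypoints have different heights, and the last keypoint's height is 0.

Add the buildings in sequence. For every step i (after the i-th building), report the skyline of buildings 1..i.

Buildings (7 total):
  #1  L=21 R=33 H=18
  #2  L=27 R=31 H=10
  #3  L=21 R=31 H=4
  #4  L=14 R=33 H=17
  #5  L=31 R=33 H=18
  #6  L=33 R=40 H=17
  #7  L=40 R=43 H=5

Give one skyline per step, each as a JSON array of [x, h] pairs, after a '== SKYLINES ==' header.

== SKYLINES ==
[[21,18],[33,0]]
[[21,18],[33,0]]
[[21,18],[33,0]]
[[14,17],[21,18],[33,0]]
[[14,17],[21,18],[33,0]]
[[14,17],[21,18],[33,17],[40,0]]
[[14,17],[21,18],[33,17],[40,5],[43,0]]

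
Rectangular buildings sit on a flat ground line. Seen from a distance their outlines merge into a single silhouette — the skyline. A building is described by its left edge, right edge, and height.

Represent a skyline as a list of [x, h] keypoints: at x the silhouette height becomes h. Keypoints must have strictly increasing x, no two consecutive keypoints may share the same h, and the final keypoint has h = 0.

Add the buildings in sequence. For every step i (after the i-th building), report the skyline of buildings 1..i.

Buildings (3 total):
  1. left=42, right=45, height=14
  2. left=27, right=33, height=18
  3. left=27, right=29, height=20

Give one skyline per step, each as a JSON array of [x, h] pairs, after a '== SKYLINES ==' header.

== SKYLINES ==
[[42,14],[45,0]]
[[27,18],[33,0],[42,14],[45,0]]
[[27,20],[29,18],[33,0],[42,14],[45,0]]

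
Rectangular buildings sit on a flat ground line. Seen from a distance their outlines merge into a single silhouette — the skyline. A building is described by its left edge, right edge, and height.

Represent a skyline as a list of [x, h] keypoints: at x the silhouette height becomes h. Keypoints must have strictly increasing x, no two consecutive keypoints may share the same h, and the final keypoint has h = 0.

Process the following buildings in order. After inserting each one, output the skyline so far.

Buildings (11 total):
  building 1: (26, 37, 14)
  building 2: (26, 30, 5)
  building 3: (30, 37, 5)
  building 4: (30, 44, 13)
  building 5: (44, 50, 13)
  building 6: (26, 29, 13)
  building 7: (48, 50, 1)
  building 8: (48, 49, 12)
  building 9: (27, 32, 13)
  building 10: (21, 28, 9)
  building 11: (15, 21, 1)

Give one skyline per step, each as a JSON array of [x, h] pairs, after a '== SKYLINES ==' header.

== SKYLINES ==
[[26,14],[37,0]]
[[26,14],[37,0]]
[[26,14],[37,0]]
[[26,14],[37,13],[44,0]]
[[26,14],[37,13],[50,0]]
[[26,14],[37,13],[50,0]]
[[26,14],[37,13],[50,0]]
[[26,14],[37,13],[50,0]]
[[26,14],[37,13],[50,0]]
[[21,9],[26,14],[37,13],[50,0]]
[[15,1],[21,9],[26,14],[37,13],[50,0]]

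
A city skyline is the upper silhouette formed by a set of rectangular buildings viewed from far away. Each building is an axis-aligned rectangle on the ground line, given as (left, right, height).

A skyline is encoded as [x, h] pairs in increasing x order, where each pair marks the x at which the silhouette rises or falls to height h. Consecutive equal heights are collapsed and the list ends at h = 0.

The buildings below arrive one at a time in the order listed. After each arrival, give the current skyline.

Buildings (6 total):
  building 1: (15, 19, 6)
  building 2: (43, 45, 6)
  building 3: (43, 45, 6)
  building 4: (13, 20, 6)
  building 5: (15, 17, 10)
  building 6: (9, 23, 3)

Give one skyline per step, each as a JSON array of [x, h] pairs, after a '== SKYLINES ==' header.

== SKYLINES ==
[[15,6],[19,0]]
[[15,6],[19,0],[43,6],[45,0]]
[[15,6],[19,0],[43,6],[45,0]]
[[13,6],[20,0],[43,6],[45,0]]
[[13,6],[15,10],[17,6],[20,0],[43,6],[45,0]]
[[9,3],[13,6],[15,10],[17,6],[20,3],[23,0],[43,6],[45,0]]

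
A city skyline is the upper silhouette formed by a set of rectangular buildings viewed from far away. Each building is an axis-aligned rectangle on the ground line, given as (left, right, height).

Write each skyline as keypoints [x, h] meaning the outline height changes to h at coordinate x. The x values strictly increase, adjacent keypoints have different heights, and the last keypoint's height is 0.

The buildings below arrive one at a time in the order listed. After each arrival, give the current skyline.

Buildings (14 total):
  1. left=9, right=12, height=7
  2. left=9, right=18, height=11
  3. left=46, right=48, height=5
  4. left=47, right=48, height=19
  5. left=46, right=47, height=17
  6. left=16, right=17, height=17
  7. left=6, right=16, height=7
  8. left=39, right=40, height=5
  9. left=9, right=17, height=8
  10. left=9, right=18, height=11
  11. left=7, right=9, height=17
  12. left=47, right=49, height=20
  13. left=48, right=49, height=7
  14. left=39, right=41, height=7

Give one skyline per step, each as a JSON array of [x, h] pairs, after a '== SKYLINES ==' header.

== SKYLINES ==
[[9,7],[12,0]]
[[9,11],[18,0]]
[[9,11],[18,0],[46,5],[48,0]]
[[9,11],[18,0],[46,5],[47,19],[48,0]]
[[9,11],[18,0],[46,17],[47,19],[48,0]]
[[9,11],[16,17],[17,11],[18,0],[46,17],[47,19],[48,0]]
[[6,7],[9,11],[16,17],[17,11],[18,0],[46,17],[47,19],[48,0]]
[[6,7],[9,11],[16,17],[17,11],[18,0],[39,5],[40,0],[46,17],[47,19],[48,0]]
[[6,7],[9,11],[16,17],[17,11],[18,0],[39,5],[40,0],[46,17],[47,19],[48,0]]
[[6,7],[9,11],[16,17],[17,11],[18,0],[39,5],[40,0],[46,17],[47,19],[48,0]]
[[6,7],[7,17],[9,11],[16,17],[17,11],[18,0],[39,5],[40,0],[46,17],[47,19],[48,0]]
[[6,7],[7,17],[9,11],[16,17],[17,11],[18,0],[39,5],[40,0],[46,17],[47,20],[49,0]]
[[6,7],[7,17],[9,11],[16,17],[17,11],[18,0],[39,5],[40,0],[46,17],[47,20],[49,0]]
[[6,7],[7,17],[9,11],[16,17],[17,11],[18,0],[39,7],[41,0],[46,17],[47,20],[49,0]]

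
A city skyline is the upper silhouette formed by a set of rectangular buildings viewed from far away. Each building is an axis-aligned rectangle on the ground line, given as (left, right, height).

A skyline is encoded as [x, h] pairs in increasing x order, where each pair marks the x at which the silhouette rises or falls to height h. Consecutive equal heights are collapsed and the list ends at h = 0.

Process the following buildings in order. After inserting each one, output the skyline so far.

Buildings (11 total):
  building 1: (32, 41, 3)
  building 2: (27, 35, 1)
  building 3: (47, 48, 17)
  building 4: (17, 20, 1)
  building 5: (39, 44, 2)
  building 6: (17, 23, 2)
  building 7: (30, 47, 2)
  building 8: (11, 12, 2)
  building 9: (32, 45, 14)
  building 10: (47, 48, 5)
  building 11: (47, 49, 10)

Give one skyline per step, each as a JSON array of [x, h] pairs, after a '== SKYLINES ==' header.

== SKYLINES ==
[[32,3],[41,0]]
[[27,1],[32,3],[41,0]]
[[27,1],[32,3],[41,0],[47,17],[48,0]]
[[17,1],[20,0],[27,1],[32,3],[41,0],[47,17],[48,0]]
[[17,1],[20,0],[27,1],[32,3],[41,2],[44,0],[47,17],[48,0]]
[[17,2],[23,0],[27,1],[32,3],[41,2],[44,0],[47,17],[48,0]]
[[17,2],[23,0],[27,1],[30,2],[32,3],[41,2],[47,17],[48,0]]
[[11,2],[12,0],[17,2],[23,0],[27,1],[30,2],[32,3],[41,2],[47,17],[48,0]]
[[11,2],[12,0],[17,2],[23,0],[27,1],[30,2],[32,14],[45,2],[47,17],[48,0]]
[[11,2],[12,0],[17,2],[23,0],[27,1],[30,2],[32,14],[45,2],[47,17],[48,0]]
[[11,2],[12,0],[17,2],[23,0],[27,1],[30,2],[32,14],[45,2],[47,17],[48,10],[49,0]]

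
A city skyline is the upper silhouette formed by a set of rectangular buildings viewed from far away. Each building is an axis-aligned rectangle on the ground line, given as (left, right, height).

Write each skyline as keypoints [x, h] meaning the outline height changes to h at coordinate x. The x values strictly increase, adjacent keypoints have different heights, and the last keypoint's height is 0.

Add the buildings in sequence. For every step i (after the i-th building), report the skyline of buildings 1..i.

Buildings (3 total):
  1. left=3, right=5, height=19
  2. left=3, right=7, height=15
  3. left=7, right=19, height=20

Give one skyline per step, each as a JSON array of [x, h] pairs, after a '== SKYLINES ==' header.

== SKYLINES ==
[[3,19],[5,0]]
[[3,19],[5,15],[7,0]]
[[3,19],[5,15],[7,20],[19,0]]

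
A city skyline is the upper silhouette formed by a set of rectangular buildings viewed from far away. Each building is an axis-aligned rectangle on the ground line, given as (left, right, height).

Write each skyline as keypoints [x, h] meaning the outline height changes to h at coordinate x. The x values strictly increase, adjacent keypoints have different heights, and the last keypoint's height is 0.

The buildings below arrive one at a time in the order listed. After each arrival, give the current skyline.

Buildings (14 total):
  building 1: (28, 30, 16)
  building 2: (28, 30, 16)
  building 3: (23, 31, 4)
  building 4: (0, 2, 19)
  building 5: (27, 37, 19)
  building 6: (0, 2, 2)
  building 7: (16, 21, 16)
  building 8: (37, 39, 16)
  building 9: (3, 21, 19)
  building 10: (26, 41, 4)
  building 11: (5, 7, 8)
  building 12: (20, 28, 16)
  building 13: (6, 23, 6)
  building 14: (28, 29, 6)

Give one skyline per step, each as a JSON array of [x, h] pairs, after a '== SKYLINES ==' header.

== SKYLINES ==
[[28,16],[30,0]]
[[28,16],[30,0]]
[[23,4],[28,16],[30,4],[31,0]]
[[0,19],[2,0],[23,4],[28,16],[30,4],[31,0]]
[[0,19],[2,0],[23,4],[27,19],[37,0]]
[[0,19],[2,0],[23,4],[27,19],[37,0]]
[[0,19],[2,0],[16,16],[21,0],[23,4],[27,19],[37,0]]
[[0,19],[2,0],[16,16],[21,0],[23,4],[27,19],[37,16],[39,0]]
[[0,19],[2,0],[3,19],[21,0],[23,4],[27,19],[37,16],[39,0]]
[[0,19],[2,0],[3,19],[21,0],[23,4],[27,19],[37,16],[39,4],[41,0]]
[[0,19],[2,0],[3,19],[21,0],[23,4],[27,19],[37,16],[39,4],[41,0]]
[[0,19],[2,0],[3,19],[21,16],[27,19],[37,16],[39,4],[41,0]]
[[0,19],[2,0],[3,19],[21,16],[27,19],[37,16],[39,4],[41,0]]
[[0,19],[2,0],[3,19],[21,16],[27,19],[37,16],[39,4],[41,0]]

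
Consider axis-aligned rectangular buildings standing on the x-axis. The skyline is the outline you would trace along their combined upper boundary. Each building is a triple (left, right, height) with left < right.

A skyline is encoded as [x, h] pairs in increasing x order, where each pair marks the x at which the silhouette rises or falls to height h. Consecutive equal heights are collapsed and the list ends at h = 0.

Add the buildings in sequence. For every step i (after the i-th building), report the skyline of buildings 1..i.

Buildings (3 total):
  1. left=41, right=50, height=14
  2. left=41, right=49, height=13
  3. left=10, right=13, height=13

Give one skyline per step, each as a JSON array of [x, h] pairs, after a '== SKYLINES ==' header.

== SKYLINES ==
[[41,14],[50,0]]
[[41,14],[50,0]]
[[10,13],[13,0],[41,14],[50,0]]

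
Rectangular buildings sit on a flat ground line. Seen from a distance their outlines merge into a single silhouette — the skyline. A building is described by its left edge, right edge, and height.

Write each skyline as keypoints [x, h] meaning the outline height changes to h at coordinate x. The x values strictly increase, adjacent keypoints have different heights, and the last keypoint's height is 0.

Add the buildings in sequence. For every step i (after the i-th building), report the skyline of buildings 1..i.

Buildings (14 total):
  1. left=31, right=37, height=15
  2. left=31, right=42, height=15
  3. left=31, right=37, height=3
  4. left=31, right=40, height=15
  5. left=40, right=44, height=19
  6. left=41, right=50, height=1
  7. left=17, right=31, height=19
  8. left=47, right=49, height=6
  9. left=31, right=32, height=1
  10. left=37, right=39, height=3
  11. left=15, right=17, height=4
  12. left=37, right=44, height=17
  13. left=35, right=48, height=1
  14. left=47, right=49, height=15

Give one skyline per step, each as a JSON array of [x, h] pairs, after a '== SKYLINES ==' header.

== SKYLINES ==
[[31,15],[37,0]]
[[31,15],[42,0]]
[[31,15],[42,0]]
[[31,15],[42,0]]
[[31,15],[40,19],[44,0]]
[[31,15],[40,19],[44,1],[50,0]]
[[17,19],[31,15],[40,19],[44,1],[50,0]]
[[17,19],[31,15],[40,19],[44,1],[47,6],[49,1],[50,0]]
[[17,19],[31,15],[40,19],[44,1],[47,6],[49,1],[50,0]]
[[17,19],[31,15],[40,19],[44,1],[47,6],[49,1],[50,0]]
[[15,4],[17,19],[31,15],[40,19],[44,1],[47,6],[49,1],[50,0]]
[[15,4],[17,19],[31,15],[37,17],[40,19],[44,1],[47,6],[49,1],[50,0]]
[[15,4],[17,19],[31,15],[37,17],[40,19],[44,1],[47,6],[49,1],[50,0]]
[[15,4],[17,19],[31,15],[37,17],[40,19],[44,1],[47,15],[49,1],[50,0]]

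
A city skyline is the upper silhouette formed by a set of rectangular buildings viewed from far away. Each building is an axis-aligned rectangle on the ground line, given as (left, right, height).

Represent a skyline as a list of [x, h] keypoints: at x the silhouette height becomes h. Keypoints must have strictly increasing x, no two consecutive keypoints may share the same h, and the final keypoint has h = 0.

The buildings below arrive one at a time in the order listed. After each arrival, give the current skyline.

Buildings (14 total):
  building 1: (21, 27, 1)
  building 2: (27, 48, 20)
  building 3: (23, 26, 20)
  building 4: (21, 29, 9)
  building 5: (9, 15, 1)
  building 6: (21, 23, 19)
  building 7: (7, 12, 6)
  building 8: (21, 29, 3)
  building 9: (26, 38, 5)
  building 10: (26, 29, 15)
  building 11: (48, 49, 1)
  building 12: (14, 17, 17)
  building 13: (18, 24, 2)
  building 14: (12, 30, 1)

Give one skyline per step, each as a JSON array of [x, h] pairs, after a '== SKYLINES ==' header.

== SKYLINES ==
[[21,1],[27,0]]
[[21,1],[27,20],[48,0]]
[[21,1],[23,20],[26,1],[27,20],[48,0]]
[[21,9],[23,20],[26,9],[27,20],[48,0]]
[[9,1],[15,0],[21,9],[23,20],[26,9],[27,20],[48,0]]
[[9,1],[15,0],[21,19],[23,20],[26,9],[27,20],[48,0]]
[[7,6],[12,1],[15,0],[21,19],[23,20],[26,9],[27,20],[48,0]]
[[7,6],[12,1],[15,0],[21,19],[23,20],[26,9],[27,20],[48,0]]
[[7,6],[12,1],[15,0],[21,19],[23,20],[26,9],[27,20],[48,0]]
[[7,6],[12,1],[15,0],[21,19],[23,20],[26,15],[27,20],[48,0]]
[[7,6],[12,1],[15,0],[21,19],[23,20],[26,15],[27,20],[48,1],[49,0]]
[[7,6],[12,1],[14,17],[17,0],[21,19],[23,20],[26,15],[27,20],[48,1],[49,0]]
[[7,6],[12,1],[14,17],[17,0],[18,2],[21,19],[23,20],[26,15],[27,20],[48,1],[49,0]]
[[7,6],[12,1],[14,17],[17,1],[18,2],[21,19],[23,20],[26,15],[27,20],[48,1],[49,0]]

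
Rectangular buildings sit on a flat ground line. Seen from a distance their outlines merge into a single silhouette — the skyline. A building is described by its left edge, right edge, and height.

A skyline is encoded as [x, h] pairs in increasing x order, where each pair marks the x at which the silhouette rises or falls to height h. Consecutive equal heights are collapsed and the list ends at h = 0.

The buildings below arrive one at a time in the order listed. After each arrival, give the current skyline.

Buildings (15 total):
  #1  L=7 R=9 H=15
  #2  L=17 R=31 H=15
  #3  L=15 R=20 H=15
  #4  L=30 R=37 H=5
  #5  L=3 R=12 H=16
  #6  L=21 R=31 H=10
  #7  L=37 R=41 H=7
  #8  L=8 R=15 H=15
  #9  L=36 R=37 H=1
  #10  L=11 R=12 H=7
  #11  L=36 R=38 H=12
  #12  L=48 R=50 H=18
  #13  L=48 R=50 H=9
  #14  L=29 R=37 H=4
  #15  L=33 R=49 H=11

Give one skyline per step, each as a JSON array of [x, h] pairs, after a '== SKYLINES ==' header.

== SKYLINES ==
[[7,15],[9,0]]
[[7,15],[9,0],[17,15],[31,0]]
[[7,15],[9,0],[15,15],[31,0]]
[[7,15],[9,0],[15,15],[31,5],[37,0]]
[[3,16],[12,0],[15,15],[31,5],[37,0]]
[[3,16],[12,0],[15,15],[31,5],[37,0]]
[[3,16],[12,0],[15,15],[31,5],[37,7],[41,0]]
[[3,16],[12,15],[31,5],[37,7],[41,0]]
[[3,16],[12,15],[31,5],[37,7],[41,0]]
[[3,16],[12,15],[31,5],[37,7],[41,0]]
[[3,16],[12,15],[31,5],[36,12],[38,7],[41,0]]
[[3,16],[12,15],[31,5],[36,12],[38,7],[41,0],[48,18],[50,0]]
[[3,16],[12,15],[31,5],[36,12],[38,7],[41,0],[48,18],[50,0]]
[[3,16],[12,15],[31,5],[36,12],[38,7],[41,0],[48,18],[50,0]]
[[3,16],[12,15],[31,5],[33,11],[36,12],[38,11],[48,18],[50,0]]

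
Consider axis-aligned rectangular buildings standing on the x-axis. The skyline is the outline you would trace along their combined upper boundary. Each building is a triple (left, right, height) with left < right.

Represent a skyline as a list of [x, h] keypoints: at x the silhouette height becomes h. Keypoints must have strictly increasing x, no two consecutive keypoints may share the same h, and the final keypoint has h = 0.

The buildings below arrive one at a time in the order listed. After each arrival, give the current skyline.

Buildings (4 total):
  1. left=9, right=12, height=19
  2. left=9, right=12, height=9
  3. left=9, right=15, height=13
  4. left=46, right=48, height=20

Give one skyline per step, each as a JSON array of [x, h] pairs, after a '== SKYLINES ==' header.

== SKYLINES ==
[[9,19],[12,0]]
[[9,19],[12,0]]
[[9,19],[12,13],[15,0]]
[[9,19],[12,13],[15,0],[46,20],[48,0]]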